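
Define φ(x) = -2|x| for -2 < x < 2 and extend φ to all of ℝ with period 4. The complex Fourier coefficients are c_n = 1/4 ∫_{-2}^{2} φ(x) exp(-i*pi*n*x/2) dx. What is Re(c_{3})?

8/(9*pi**2)

Since φ is real-valued, Re(c_{3}) = 1/4 ∫_{-2}^{2} φ(x) cos(3*pi*x/2) dx = a_{3}/2.
φ is even and cos(3*pi*x/2) is even, so the integrand is even: ∫_{-2}^{2} φ(x) cos(3*pi*x/2) dx = 2∫_0^{2} φ(x) cos(3*pi*x/2) dx.
Integrating by parts (boundary term plus one more integral), an antiderivative of (-2*x) cos(3*pi*x/2) is -4*x*sin(3*pi*x/2)/(3*pi) - 8*cos(3*pi*x/2)/(9*pi**2); evaluating from 0 to 2: ∫_{0}^{2} (-2*x) cos(3*pi*x/2) dx = (8/(9*pi**2)) - (-8/(9*pi**2)) = 16/(9*pi**2).
So ∫_{-2}^{2} φ(x) cos(3*pi*x/2) dx = 32/(9*pi**2).
Hence Re(c_{3}) = (1/4)·(32/(9*pi**2)) = 8/(9*pi**2).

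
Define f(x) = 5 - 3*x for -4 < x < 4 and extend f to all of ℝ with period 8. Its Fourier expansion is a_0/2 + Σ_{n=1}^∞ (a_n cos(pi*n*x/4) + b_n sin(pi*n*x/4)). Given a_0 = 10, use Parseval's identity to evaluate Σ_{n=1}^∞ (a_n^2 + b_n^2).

96

Parseval: a_0^2/2 + Σ_{n≥1} (a_n^2+b_n^2) = 1/4 ∫_{-4}^{4} f(x)^2 dx = 146.
Subtract a_0^2/2 = 50: Σ (a_n^2+b_n^2) = 96.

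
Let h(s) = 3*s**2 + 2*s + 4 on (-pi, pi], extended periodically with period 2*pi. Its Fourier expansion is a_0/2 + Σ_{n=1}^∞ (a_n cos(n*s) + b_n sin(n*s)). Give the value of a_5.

-12/25

a_5 = 1/pi ∫_{-pi}^{pi} h(s) cos(5*s) ds.
Integrating by parts twice (tabular method), an antiderivative of (3*s**2 + 2*s + 4) cos(5*s) is 3*s**2*sin(5*s)/5 + 2*s*sin(5*s)/5 + 6*s*cos(5*s)/25 + 94*sin(5*s)/125 + 2*cos(5*s)/25; evaluating from -pi to pi: ∫_{-pi}^{pi} (3*s**2 + 2*s + 4) cos(5*s) ds = (-6*pi/25 - 2/25) - (-2/25 + 6*pi/25) = -12*pi/25.
Hence a_5 = (1/pi)·(-12*pi/25) = -12/25.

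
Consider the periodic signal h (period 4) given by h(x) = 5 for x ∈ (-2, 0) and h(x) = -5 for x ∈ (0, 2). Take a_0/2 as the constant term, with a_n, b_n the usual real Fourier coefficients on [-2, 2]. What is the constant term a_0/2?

a_0 = 1/2 ∫_{-2}^{2} h(x) dx = 1/2 · (0) = 0.
So the constant term a_0/2 = 0.

0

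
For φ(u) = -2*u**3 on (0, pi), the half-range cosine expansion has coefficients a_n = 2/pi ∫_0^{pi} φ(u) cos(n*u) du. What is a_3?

a_3 = 2/pi ∫_0^{pi} (-2*u**3) cos(3*u) du.
Integrating by parts three times (tabular method), an antiderivative of (-2*u**3) cos(3*u) is -2*u**3*sin(3*u)/3 - 2*u**2*cos(3*u)/3 + 4*u*sin(3*u)/9 + 4*cos(3*u)/27; evaluating from 0 to pi: ∫_{0}^{pi} (-2*u**3) cos(3*u) du = (-4/27 + 2*pi**2/3) - (4/27) = -8/27 + 2*pi**2/3.
Hence a_3 = (2/pi)·(-8/27 + 2*pi**2/3) = 4*(-4 + 9*pi**2)/(27*pi).

4*(-4 + 9*pi**2)/(27*pi)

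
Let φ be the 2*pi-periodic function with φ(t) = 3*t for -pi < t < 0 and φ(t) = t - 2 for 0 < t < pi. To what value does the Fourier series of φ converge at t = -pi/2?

φ is continuous at t = -pi/2 with value -3*pi/2, so the series converges to -3*pi/2 there.

-3*pi/2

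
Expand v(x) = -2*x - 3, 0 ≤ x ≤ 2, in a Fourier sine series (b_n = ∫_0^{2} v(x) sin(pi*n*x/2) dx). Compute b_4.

b_4 = ∫_0^{2} (-2*x - 3) sin(2*pi*x) dx.
Integrating by parts (boundary term plus one more integral), an antiderivative of (-2*x - 3) sin(2*pi*x) is x*cos(2*pi*x)/pi - sin(2*pi*x)/(2*pi**2) + 3*cos(2*pi*x)/(2*pi); evaluating from 0 to 2: ∫_{0}^{2} (-2*x - 3) sin(2*pi*x) dx = (7/(2*pi)) - (3/(2*pi)) = 2/pi.
Hence b_4 = 2/pi.

2/pi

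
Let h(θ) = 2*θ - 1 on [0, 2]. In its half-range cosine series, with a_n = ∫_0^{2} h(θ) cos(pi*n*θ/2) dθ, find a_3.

-16/(9*pi**2)

a_3 = ∫_0^{2} (2*θ - 1) cos(3*pi*θ/2) dθ.
Integrating by parts (boundary term plus one more integral), an antiderivative of (2*θ - 1) cos(3*pi*θ/2) is 4*θ*sin(3*pi*θ/2)/(3*pi) - 2*sin(3*pi*θ/2)/(3*pi) + 8*cos(3*pi*θ/2)/(9*pi**2); evaluating from 0 to 2: ∫_{0}^{2} (2*θ - 1) cos(3*pi*θ/2) dθ = (-8/(9*pi**2)) - (8/(9*pi**2)) = -16/(9*pi**2).
Hence a_3 = -16/(9*pi**2).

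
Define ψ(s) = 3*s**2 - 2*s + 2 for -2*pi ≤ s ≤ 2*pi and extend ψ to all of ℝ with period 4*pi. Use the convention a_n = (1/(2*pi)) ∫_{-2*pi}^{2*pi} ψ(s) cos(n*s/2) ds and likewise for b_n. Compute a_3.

a_3 = (1/(2*pi)) ∫_{-2*pi}^{2*pi} ψ(s) cos(3*s/2) ds.
Integrating by parts twice (tabular method), an antiderivative of (3*s**2 - 2*s + 2) cos(3*s/2) is 2*s**2*sin(3*s/2) - 4*s*sin(3*s/2)/3 + 8*s*cos(3*s/2)/3 - 4*sin(3*s/2)/9 - 8*cos(3*s/2)/9; evaluating from -2*pi to 2*pi: ∫_{-2*pi}^{2*pi} (3*s**2 - 2*s + 2) cos(3*s/2) ds = (8/9 - 16*pi/3) - (8/9 + 16*pi/3) = -32*pi/3.
Hence a_3 = (1/(2*pi))·(-32*pi/3) = -16/3.

-16/3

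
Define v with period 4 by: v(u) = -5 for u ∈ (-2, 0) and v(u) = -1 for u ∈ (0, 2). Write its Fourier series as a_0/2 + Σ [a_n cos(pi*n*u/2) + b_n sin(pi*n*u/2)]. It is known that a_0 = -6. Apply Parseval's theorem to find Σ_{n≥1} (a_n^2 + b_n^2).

Parseval: a_0^2/2 + Σ_{n≥1} (a_n^2+b_n^2) = 1/2 ∫_{-2}^{2} v(u)^2 du = 26.
Subtract a_0^2/2 = 18: Σ (a_n^2+b_n^2) = 8.

8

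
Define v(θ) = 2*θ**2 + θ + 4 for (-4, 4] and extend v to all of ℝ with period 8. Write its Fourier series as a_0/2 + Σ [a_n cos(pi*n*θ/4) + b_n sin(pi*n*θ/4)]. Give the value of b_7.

8/(7*pi)

b_7 = 1/4 ∫_{-4}^{4} v(θ) sin(7*pi*θ/4) dθ.
Integrating by parts twice (tabular method), an antiderivative of (2*θ**2 + θ + 4) sin(7*pi*θ/4) is -8*θ**2*cos(7*pi*θ/4)/(7*pi) + 64*θ*sin(7*pi*θ/4)/(49*pi**2) - 4*θ*cos(7*pi*θ/4)/(7*pi) + 16*sin(7*pi*θ/4)/(49*pi**2) - 16*cos(7*pi*θ/4)/(7*pi) + 256*cos(7*pi*θ/4)/(343*pi**3); evaluating from -4 to 4: ∫_{-4}^{4} (2*θ**2 + θ + 4) sin(7*pi*θ/4) dθ = (32*(-8 + 245*pi**2)/(343*pi**3)) - (128*(-2 + 49*pi**2)/(343*pi**3)) = 32/(7*pi).
Hence b_7 = (1/4)·(32/(7*pi)) = 8/(7*pi).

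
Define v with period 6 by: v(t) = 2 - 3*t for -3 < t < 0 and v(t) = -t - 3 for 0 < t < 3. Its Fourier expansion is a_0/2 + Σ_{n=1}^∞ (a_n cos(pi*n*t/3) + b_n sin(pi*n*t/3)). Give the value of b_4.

b_4 = 1/3 ∫_{-3}^{3} v(t) sin(4*pi*t/3) dt.
Split the integral at the breakpoints.
Integrating by parts (boundary term plus one more integral), an antiderivative of (2 - 3*t) sin(4*pi*t/3) is 9*t*cos(4*pi*t/3)/(4*pi) - 27*sin(4*pi*t/3)/(16*pi**2) - 3*cos(4*pi*t/3)/(2*pi); evaluating from -3 to 0: ∫_{-3}^{0} (2 - 3*t) sin(4*pi*t/3) dt = (-3/(2*pi)) - (-33/(4*pi)) = 27/(4*pi).
Integrating by parts (boundary term plus one more integral), an antiderivative of (-t - 3) sin(4*pi*t/3) is 3*t*cos(4*pi*t/3)/(4*pi) - 9*sin(4*pi*t/3)/(16*pi**2) + 9*cos(4*pi*t/3)/(4*pi); evaluating from 0 to 3: ∫_{0}^{3} (-t - 3) sin(4*pi*t/3) dt = (9/(2*pi)) - (9/(4*pi)) = 9/(4*pi).
Summing the pieces and multiplying by (1/3) gives b_4 = 3/pi.

3/pi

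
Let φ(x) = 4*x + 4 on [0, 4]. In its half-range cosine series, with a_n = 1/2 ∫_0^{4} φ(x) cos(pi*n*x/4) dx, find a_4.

0

a_4 = 1/2 ∫_0^{4} (4*x + 4) cos(pi*x) dx.
Integrating by parts (boundary term plus one more integral), an antiderivative of (4*x + 4) cos(pi*x) is 4*x*sin(pi*x)/pi + 4*sin(pi*x)/pi + 4*cos(pi*x)/pi**2; evaluating from 0 to 4: ∫_{0}^{4} (4*x + 4) cos(pi*x) dx = (4/pi**2) - (4/pi**2) = 0.
Hence a_4 = (1/2)·(0) = 0.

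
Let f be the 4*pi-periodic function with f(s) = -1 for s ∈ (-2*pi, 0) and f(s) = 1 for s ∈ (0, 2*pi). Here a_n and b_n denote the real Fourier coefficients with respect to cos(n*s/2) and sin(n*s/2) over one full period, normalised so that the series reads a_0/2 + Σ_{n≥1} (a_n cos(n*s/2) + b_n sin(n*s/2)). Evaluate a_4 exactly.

a_4 = (1/(2*pi)) ∫_{-2*pi}^{2*pi} f(s) cos(2*s) ds.
f is odd and cos(2*s) is even, so the integrand is odd over a symmetric interval and the integral vanishes.

0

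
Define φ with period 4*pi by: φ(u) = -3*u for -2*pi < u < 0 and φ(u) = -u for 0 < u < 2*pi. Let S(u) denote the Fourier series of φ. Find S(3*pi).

3*pi

u = 3*pi differs from u = -pi by 1 full period(s), and the series is 4*pi-periodic.
φ is continuous at u = -pi with value 3*pi, so the series converges to 3*pi there.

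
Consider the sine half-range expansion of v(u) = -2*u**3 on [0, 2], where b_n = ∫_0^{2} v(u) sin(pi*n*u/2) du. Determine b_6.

b_6 = ∫_0^{2} (-2*u**3) sin(3*pi*u) du.
Integrating by parts three times (tabular method), an antiderivative of (-2*u**3) sin(3*pi*u) is 2*u**3*cos(3*pi*u)/(3*pi) - 2*u**2*sin(3*pi*u)/(3*pi**2) - 4*u*cos(3*pi*u)/(9*pi**3) + 4*sin(3*pi*u)/(27*pi**4); evaluating from 0 to 2: ∫_{0}^{2} (-2*u**3) sin(3*pi*u) du = (8*(-1 + 6*pi**2)/(9*pi**3)) - (0) = 8*(-1 + 6*pi**2)/(9*pi**3).
Hence b_6 = 8*(-1 + 6*pi**2)/(9*pi**3).

8*(-1 + 6*pi**2)/(9*pi**3)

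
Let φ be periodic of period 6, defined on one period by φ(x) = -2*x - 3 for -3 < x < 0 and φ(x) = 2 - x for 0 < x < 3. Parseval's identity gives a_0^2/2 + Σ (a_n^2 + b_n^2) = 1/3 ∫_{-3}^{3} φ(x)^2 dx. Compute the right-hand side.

1/3 ∫_{-3}^{3} φ(x)^2 dx = 1/3 · (12) = 4.

4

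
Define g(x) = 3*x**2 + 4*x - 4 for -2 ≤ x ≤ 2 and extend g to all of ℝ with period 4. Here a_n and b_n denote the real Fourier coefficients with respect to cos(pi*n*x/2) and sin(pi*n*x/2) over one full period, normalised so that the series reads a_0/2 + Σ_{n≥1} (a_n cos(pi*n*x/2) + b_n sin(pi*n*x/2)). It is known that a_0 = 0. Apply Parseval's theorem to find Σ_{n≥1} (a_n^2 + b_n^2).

Parseval: a_0^2/2 + Σ_{n≥1} (a_n^2+b_n^2) = 1/2 ∫_{-2}^{2} g(x)^2 dx = 1024/15.
Subtract a_0^2/2 = 0: Σ (a_n^2+b_n^2) = 1024/15.

1024/15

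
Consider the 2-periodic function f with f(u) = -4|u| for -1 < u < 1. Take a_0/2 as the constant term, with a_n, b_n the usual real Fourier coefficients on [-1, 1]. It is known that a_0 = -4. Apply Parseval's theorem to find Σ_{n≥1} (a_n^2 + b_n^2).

Parseval: a_0^2/2 + Σ_{n≥1} (a_n^2+b_n^2) = ∫_{-1}^{1} f(u)^2 du = 32/3.
Subtract a_0^2/2 = 8: Σ (a_n^2+b_n^2) = 8/3.

8/3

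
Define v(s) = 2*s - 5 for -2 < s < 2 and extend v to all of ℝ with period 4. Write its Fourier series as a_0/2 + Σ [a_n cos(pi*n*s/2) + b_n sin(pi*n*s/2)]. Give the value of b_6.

-4/(3*pi)

b_6 = 1/2 ∫_{-2}^{2} v(s) sin(3*pi*s) ds.
Integrating by parts (boundary term plus one more integral), an antiderivative of (2*s - 5) sin(3*pi*s) is -2*s*cos(3*pi*s)/(3*pi) + 2*sin(3*pi*s)/(9*pi**2) + 5*cos(3*pi*s)/(3*pi); evaluating from -2 to 2: ∫_{-2}^{2} (2*s - 5) sin(3*pi*s) ds = (1/(3*pi)) - (3/pi) = -8/(3*pi).
Hence b_6 = (1/2)·(-8/(3*pi)) = -4/(3*pi).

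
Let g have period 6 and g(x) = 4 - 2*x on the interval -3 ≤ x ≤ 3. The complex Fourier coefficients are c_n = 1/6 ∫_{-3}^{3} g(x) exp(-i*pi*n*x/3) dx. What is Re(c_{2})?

0

Since g is real-valued, Re(c_{2}) = 1/6 ∫_{-3}^{3} g(x) cos(2*pi*x/3) dx = a_{2}/2.
Integrating by parts (boundary term plus one more integral), an antiderivative of (4 - 2*x) cos(2*pi*x/3) is -3*x*sin(2*pi*x/3)/pi + 6*sin(2*pi*x/3)/pi - 9*cos(2*pi*x/3)/(2*pi**2); evaluating from -3 to 3: ∫_{-3}^{3} (4 - 2*x) cos(2*pi*x/3) dx = (-9/(2*pi**2)) - (-9/(2*pi**2)) = 0.
Hence Re(c_{2}) = (1/6)·(0) = 0.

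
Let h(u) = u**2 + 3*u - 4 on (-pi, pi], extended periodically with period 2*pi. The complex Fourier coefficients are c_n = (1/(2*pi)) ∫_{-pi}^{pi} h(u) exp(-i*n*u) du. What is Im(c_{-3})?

Since h is real-valued, Im(c_{-3}) = -(1/(2*pi)) ∫_{-pi}^{pi} h(u) sin(-3*u) du = b_{3}/2.
Integrating by parts twice (tabular method), an antiderivative of (u**2 + 3*u - 4) sin(-3*u) is u**2*cos(3*u)/3 - 2*u*sin(3*u)/9 + u*cos(3*u) - sin(3*u)/3 - 38*cos(3*u)/27; evaluating from -pi to pi: ∫_{-pi}^{pi} (u**2 + 3*u - 4) sin(-3*u) du = (-pi**2/3 - pi + 38/27) - (-pi**2/3 + 38/27 + pi) = -2*pi.
Hence Im(c_{-3}) = (-1/(2*pi))·(-2*pi) = 1.

1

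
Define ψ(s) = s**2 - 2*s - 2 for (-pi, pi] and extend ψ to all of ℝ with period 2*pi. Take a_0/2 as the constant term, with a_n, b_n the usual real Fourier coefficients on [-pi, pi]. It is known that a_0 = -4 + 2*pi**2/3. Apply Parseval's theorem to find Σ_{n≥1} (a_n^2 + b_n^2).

8*pi**2*(pi**2 + 15)/45

Parseval: a_0^2/2 + Σ_{n≥1} (a_n^2+b_n^2) = 1/pi ∫_{-pi}^{pi} ψ(s)^2 ds = 8 + 2*pi**4/5.
Subtract a_0^2/2 = 2*(6 - pi**2)**2/9: Σ (a_n^2+b_n^2) = 8*pi**2*(pi**2 + 15)/45.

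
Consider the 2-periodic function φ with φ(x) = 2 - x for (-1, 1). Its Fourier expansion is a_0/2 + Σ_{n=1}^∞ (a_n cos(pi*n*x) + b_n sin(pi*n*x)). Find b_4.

1/(2*pi)

b_4 = ∫_{-1}^{1} φ(x) sin(4*pi*x) dx.
Integrating by parts (boundary term plus one more integral), an antiderivative of (2 - x) sin(4*pi*x) is x*cos(4*pi*x)/(4*pi) - sin(4*pi*x)/(16*pi**2) - cos(4*pi*x)/(2*pi); evaluating from -1 to 1: ∫_{-1}^{1} (2 - x) sin(4*pi*x) dx = (-1/(4*pi)) - (-3/(4*pi)) = 1/(2*pi).
Hence b_4 = 1/(2*pi).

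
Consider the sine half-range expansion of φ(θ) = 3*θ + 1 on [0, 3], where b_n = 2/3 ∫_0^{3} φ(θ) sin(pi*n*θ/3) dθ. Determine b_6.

b_6 = 2/3 ∫_0^{3} (3*θ + 1) sin(2*pi*θ) dθ.
Integrating by parts (boundary term plus one more integral), an antiderivative of (3*θ + 1) sin(2*pi*θ) is -3*θ*cos(2*pi*θ)/(2*pi) + 3*sin(2*pi*θ)/(4*pi**2) - cos(2*pi*θ)/(2*pi); evaluating from 0 to 3: ∫_{0}^{3} (3*θ + 1) sin(2*pi*θ) dθ = (-5/pi) - (-1/(2*pi)) = -9/(2*pi).
Hence b_6 = (2/3)·(-9/(2*pi)) = -3/pi.

-3/pi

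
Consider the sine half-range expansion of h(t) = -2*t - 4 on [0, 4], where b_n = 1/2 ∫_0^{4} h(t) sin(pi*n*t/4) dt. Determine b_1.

-32/pi

b_1 = 1/2 ∫_0^{4} (-2*t - 4) sin(pi*t/4) dt.
Integrating by parts (boundary term plus one more integral), an antiderivative of (-2*t - 4) sin(pi*t/4) is 8*t*cos(pi*t/4)/pi - 32*sin(pi*t/4)/pi**2 + 16*cos(pi*t/4)/pi; evaluating from 0 to 4: ∫_{0}^{4} (-2*t - 4) sin(pi*t/4) dt = (-48/pi) - (16/pi) = -64/pi.
Hence b_1 = (1/2)·(-64/pi) = -32/pi.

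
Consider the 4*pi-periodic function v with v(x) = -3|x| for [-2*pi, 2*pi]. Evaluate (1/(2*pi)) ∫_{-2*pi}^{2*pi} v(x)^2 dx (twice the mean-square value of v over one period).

(1/(2*pi)) ∫_{-2*pi}^{2*pi} v(x)^2 dx = (1/(2*pi)) · (48*pi**3) = 24*pi**2.

24*pi**2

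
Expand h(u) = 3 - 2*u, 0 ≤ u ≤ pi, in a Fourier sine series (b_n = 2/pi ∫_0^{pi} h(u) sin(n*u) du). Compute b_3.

-4/3 + 4/pi

b_3 = 2/pi ∫_0^{pi} (3 - 2*u) sin(3*u) du.
Integrating by parts (boundary term plus one more integral), an antiderivative of (3 - 2*u) sin(3*u) is 2*u*cos(3*u)/3 - 2*sin(3*u)/9 - cos(3*u); evaluating from 0 to pi: ∫_{0}^{pi} (3 - 2*u) sin(3*u) du = (1 - 2*pi/3) - (-1) = 2 - 2*pi/3.
Hence b_3 = (2/pi)·(2 - 2*pi/3) = -4/3 + 4/pi.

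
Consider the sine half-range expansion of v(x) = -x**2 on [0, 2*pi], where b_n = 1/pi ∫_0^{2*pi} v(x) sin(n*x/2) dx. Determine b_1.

b_1 = 1/pi ∫_0^{2*pi} (-x**2) sin(x/2) dx.
Integrating by parts twice (tabular method), an antiderivative of (-x**2) sin(x/2) is 2*x**2*cos(x/2) - 8*x*sin(x/2) - 16*cos(x/2); evaluating from 0 to 2*pi: ∫_{0}^{2*pi} (-x**2) sin(x/2) dx = (16 - 8*pi**2) - (-16) = 32 - 8*pi**2.
Hence b_1 = (1/pi)·(32 - 8*pi**2) = -8*pi + 32/pi.

-8*pi + 32/pi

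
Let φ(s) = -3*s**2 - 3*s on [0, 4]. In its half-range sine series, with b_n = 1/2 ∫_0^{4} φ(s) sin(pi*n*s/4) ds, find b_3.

-40/pi + 128/(9*pi**3)

b_3 = 1/2 ∫_0^{4} (-3*s**2 - 3*s) sin(3*pi*s/4) ds.
Integrating by parts twice (tabular method), an antiderivative of (-3*s**2 - 3*s) sin(3*pi*s/4) is 4*s**2*cos(3*pi*s/4)/pi - 32*s*sin(3*pi*s/4)/(3*pi**2) + 4*s*cos(3*pi*s/4)/pi - 16*sin(3*pi*s/4)/(3*pi**2) - 128*cos(3*pi*s/4)/(9*pi**3); evaluating from 0 to 4: ∫_{0}^{4} (-3*s**2 - 3*s) sin(3*pi*s/4) ds = (-80/pi + 128/(9*pi**3)) - (-128/(9*pi**3)) = -80/pi + 256/(9*pi**3).
Hence b_3 = (1/2)·(-80/pi + 256/(9*pi**3)) = -40/pi + 128/(9*pi**3).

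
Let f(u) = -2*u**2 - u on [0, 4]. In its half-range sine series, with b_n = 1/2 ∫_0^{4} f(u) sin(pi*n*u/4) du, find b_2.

b_2 = 1/2 ∫_0^{4} (-2*u**2 - u) sin(pi*u/2) du.
Integrating by parts twice (tabular method), an antiderivative of (-2*u**2 - u) sin(pi*u/2) is 4*u**2*cos(pi*u/2)/pi - 16*u*sin(pi*u/2)/pi**2 + 2*u*cos(pi*u/2)/pi - 4*sin(pi*u/2)/pi**2 - 32*cos(pi*u/2)/pi**3; evaluating from 0 to 4: ∫_{0}^{4} (-2*u**2 - u) sin(pi*u/2) du = (-32/pi**3 + 72/pi) - (-32/pi**3) = 72/pi.
Hence b_2 = (1/2)·(72/pi) = 36/pi.

36/pi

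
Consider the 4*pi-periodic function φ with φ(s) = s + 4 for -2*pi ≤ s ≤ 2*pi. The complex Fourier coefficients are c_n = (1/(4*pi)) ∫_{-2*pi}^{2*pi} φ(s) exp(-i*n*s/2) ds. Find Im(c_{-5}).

Since φ is real-valued, Im(c_{-5}) = -(1/(4*pi)) ∫_{-2*pi}^{2*pi} φ(s) sin(-5*s/2) ds = b_{5}/2.
Integrating by parts (boundary term plus one more integral), an antiderivative of (s + 4) sin(-5*s/2) is 2*s*cos(5*s/2)/5 - 4*sin(5*s/2)/25 + 8*cos(5*s/2)/5; evaluating from -2*pi to 2*pi: ∫_{-2*pi}^{2*pi} (s + 4) sin(-5*s/2) ds = (-4*pi/5 - 8/5) - (-8/5 + 4*pi/5) = -8*pi/5.
Hence Im(c_{-5}) = (-1/(4*pi))·(-8*pi/5) = 2/5.

2/5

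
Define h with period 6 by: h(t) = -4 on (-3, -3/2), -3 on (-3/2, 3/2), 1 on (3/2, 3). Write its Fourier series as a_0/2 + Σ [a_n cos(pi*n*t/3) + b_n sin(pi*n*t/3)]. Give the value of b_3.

5/(3*pi)

b_3 = 1/3 ∫_{-3}^{3} h(t) sin(pi*t) dt.
Split the integral at the breakpoints.
Directly, an antiderivative of (-4) sin(pi*t) is 4*cos(pi*t)/pi; evaluating from -3 to -3/2: ∫_{-3}^{-3/2} (-4) sin(pi*t) dt = (0) - (-4/pi) = 4/pi.
Directly, an antiderivative of (-3) sin(pi*t) is 3*cos(pi*t)/pi; evaluating from -3/2 to 3/2: ∫_{-3/2}^{3/2} (-3) sin(pi*t) dt = (0) - (0) = 0.
Directly, an antiderivative of (1) sin(pi*t) is -cos(pi*t)/pi; evaluating from 3/2 to 3: ∫_{3/2}^{3} (1) sin(pi*t) dt = (1/pi) - (0) = 1/pi.
Summing the pieces and multiplying by (1/3) gives b_3 = 5/(3*pi).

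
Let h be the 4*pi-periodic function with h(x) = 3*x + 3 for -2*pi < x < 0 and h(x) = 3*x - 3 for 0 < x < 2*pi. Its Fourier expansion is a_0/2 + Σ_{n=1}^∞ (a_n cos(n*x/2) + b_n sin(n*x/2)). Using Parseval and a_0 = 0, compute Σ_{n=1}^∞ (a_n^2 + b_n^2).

-36*pi + 18 + 24*pi**2

Parseval: a_0^2/2 + Σ_{n≥1} (a_n^2+b_n^2) = (1/(2*pi)) ∫_{-2*pi}^{2*pi} h(x)^2 dx = -36*pi + 18 + 24*pi**2.
Subtract a_0^2/2 = 0: Σ (a_n^2+b_n^2) = -36*pi + 18 + 24*pi**2.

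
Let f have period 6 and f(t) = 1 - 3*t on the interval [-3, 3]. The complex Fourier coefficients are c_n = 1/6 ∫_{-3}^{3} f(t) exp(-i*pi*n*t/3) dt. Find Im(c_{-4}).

Since f is real-valued, Im(c_{-4}) = -1/6 ∫_{-3}^{3} f(t) sin(-4*pi*t/3) dt = b_{4}/2.
Integrating by parts (boundary term plus one more integral), an antiderivative of (1 - 3*t) sin(-4*pi*t/3) is -9*t*cos(4*pi*t/3)/(4*pi) + 27*sin(4*pi*t/3)/(16*pi**2) + 3*cos(4*pi*t/3)/(4*pi); evaluating from -3 to 3: ∫_{-3}^{3} (1 - 3*t) sin(-4*pi*t/3) dt = (-6/pi) - (15/(2*pi)) = -27/(2*pi).
Hence Im(c_{-4}) = (-1/6)·(-27/(2*pi)) = 9/(4*pi).

9/(4*pi)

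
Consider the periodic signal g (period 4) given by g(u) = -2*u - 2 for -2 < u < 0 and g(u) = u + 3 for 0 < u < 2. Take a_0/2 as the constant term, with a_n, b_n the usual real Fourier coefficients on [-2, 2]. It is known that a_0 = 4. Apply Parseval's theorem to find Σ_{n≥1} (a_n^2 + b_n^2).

Parseval: a_0^2/2 + Σ_{n≥1} (a_n^2+b_n^2) = 1/2 ∫_{-2}^{2} g(u)^2 du = 53/3.
Subtract a_0^2/2 = 8: Σ (a_n^2+b_n^2) = 29/3.

29/3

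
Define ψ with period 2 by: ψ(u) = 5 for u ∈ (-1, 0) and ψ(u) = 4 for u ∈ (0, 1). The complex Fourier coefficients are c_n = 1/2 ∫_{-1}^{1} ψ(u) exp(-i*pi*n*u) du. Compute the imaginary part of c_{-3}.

-1/(3*pi)

Since ψ is real-valued, Im(c_{-3}) = -1/2 ∫_{-1}^{1} ψ(u) sin(-3*pi*u) du = b_{3}/2.
Split the integral at the breakpoints.
Directly, an antiderivative of (5) sin(-3*pi*u) is 5*cos(3*pi*u)/(3*pi); evaluating from -1 to 0: ∫_{-1}^{0} (5) sin(-3*pi*u) du = (5/(3*pi)) - (-5/(3*pi)) = 10/(3*pi).
Directly, an antiderivative of (4) sin(-3*pi*u) is 4*cos(3*pi*u)/(3*pi); evaluating from 0 to 1: ∫_{0}^{1} (4) sin(-3*pi*u) du = (-4/(3*pi)) - (4/(3*pi)) = -8/(3*pi).
So ∫_{-1}^{1} ψ(u) sin(-3*pi*u) du = 2/(3*pi).
Hence Im(c_{-3}) = (-1/2)·(2/(3*pi)) = -1/(3*pi).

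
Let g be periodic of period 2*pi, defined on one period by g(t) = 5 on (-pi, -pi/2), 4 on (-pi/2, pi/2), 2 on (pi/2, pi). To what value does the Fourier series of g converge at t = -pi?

7/2

At t = -pi the one-sided limits are g(-pi^-) = 2 and g(-pi^+) = 5.
By Dirichlet's theorem the series converges to their average, [(2) + (5)]/2 = 7/2.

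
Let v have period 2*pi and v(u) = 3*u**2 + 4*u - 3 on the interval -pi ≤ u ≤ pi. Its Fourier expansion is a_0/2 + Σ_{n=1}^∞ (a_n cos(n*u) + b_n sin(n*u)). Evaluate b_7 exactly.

8/7

b_7 = 1/pi ∫_{-pi}^{pi} v(u) sin(7*u) du.
Integrating by parts twice (tabular method), an antiderivative of (3*u**2 + 4*u - 3) sin(7*u) is -3*u**2*cos(7*u)/7 + 6*u*sin(7*u)/49 - 4*u*cos(7*u)/7 + 4*sin(7*u)/49 + 153*cos(7*u)/343; evaluating from -pi to pi: ∫_{-pi}^{pi} (3*u**2 + 4*u - 3) sin(7*u) du = (-153/343 + 4*pi/7 + 3*pi**2/7) - (-4*pi/7 - 153/343 + 3*pi**2/7) = 8*pi/7.
Hence b_7 = (1/pi)·(8*pi/7) = 8/7.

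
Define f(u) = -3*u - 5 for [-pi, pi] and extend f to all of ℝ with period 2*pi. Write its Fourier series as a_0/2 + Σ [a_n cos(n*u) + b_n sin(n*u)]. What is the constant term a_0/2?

a_0 = 1/pi ∫_{-pi}^{pi} f(u) du = 1/pi · (-10*pi) = -10.
So the constant term a_0/2 = -5.

-5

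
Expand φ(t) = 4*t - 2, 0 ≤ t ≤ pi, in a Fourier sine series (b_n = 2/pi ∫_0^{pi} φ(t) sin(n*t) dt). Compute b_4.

b_4 = 2/pi ∫_0^{pi} (4*t - 2) sin(4*t) dt.
Integrating by parts (boundary term plus one more integral), an antiderivative of (4*t - 2) sin(4*t) is -t*cos(4*t) + sin(4*t)/4 + cos(4*t)/2; evaluating from 0 to pi: ∫_{0}^{pi} (4*t - 2) sin(4*t) dt = (1/2 - pi) - (1/2) = -pi.
Hence b_4 = (2/pi)·(-pi) = -2.

-2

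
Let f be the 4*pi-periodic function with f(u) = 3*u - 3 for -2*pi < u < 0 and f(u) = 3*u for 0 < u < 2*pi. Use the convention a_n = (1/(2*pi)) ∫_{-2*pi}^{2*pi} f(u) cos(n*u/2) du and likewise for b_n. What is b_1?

6/pi + 12

b_1 = (1/(2*pi)) ∫_{-2*pi}^{2*pi} f(u) sin(u/2) du.
Split the integral at the breakpoints.
Integrating by parts (boundary term plus one more integral), an antiderivative of (3*u - 3) sin(u/2) is -6*u*cos(u/2) + 12*sin(u/2) + 6*cos(u/2); evaluating from -2*pi to 0: ∫_{-2*pi}^{0} (3*u - 3) sin(u/2) du = (6) - (-12*pi - 6) = 12 + 12*pi.
Integrating by parts (boundary term plus one more integral), an antiderivative of (3*u) sin(u/2) is -6*u*cos(u/2) + 12*sin(u/2); evaluating from 0 to 2*pi: ∫_{0}^{2*pi} (3*u) sin(u/2) du = (12*pi) - (0) = 12*pi.
Summing the pieces and multiplying by (1/(2*pi)) gives b_1 = 6/pi + 12.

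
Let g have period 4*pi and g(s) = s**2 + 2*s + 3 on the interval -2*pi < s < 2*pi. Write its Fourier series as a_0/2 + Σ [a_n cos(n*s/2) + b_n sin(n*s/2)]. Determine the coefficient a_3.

a_3 = (1/(2*pi)) ∫_{-2*pi}^{2*pi} g(s) cos(3*s/2) ds.
Integrating by parts twice (tabular method), an antiderivative of (s**2 + 2*s + 3) cos(3*s/2) is 2*s**2*sin(3*s/2)/3 + 4*s*sin(3*s/2)/3 + 8*s*cos(3*s/2)/9 + 38*sin(3*s/2)/27 + 8*cos(3*s/2)/9; evaluating from -2*pi to 2*pi: ∫_{-2*pi}^{2*pi} (s**2 + 2*s + 3) cos(3*s/2) ds = (-16*pi/9 - 8/9) - (-8/9 + 16*pi/9) = -32*pi/9.
Hence a_3 = (1/(2*pi))·(-32*pi/9) = -16/9.

-16/9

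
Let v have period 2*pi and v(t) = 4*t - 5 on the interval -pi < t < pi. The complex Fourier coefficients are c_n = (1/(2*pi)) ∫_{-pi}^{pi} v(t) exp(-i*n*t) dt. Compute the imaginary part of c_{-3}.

4/3

Since v is real-valued, Im(c_{-3}) = -(1/(2*pi)) ∫_{-pi}^{pi} v(t) sin(-3*t) dt = b_{3}/2.
Integrating by parts (boundary term plus one more integral), an antiderivative of (4*t - 5) sin(-3*t) is 4*t*cos(3*t)/3 - 4*sin(3*t)/9 - 5*cos(3*t)/3; evaluating from -pi to pi: ∫_{-pi}^{pi} (4*t - 5) sin(-3*t) dt = (5/3 - 4*pi/3) - (5/3 + 4*pi/3) = -8*pi/3.
Hence Im(c_{-3}) = (-1/(2*pi))·(-8*pi/3) = 4/3.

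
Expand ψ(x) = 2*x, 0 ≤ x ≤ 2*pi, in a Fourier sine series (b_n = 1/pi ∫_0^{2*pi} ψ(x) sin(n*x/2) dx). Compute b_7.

b_7 = 1/pi ∫_0^{2*pi} (2*x) sin(7*x/2) dx.
Integrating by parts (boundary term plus one more integral), an antiderivative of (2*x) sin(7*x/2) is -4*x*cos(7*x/2)/7 + 8*sin(7*x/2)/49; evaluating from 0 to 2*pi: ∫_{0}^{2*pi} (2*x) sin(7*x/2) dx = (8*pi/7) - (0) = 8*pi/7.
Hence b_7 = (1/pi)·(8*pi/7) = 8/7.

8/7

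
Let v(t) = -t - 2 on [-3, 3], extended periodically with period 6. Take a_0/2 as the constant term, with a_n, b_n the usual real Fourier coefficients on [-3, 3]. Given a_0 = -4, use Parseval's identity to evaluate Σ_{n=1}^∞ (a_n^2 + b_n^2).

6

Parseval: a_0^2/2 + Σ_{n≥1} (a_n^2+b_n^2) = 1/3 ∫_{-3}^{3} v(t)^2 dt = 14.
Subtract a_0^2/2 = 8: Σ (a_n^2+b_n^2) = 6.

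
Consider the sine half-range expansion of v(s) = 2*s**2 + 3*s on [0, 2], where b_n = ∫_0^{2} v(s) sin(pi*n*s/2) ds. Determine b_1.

-64/pi**3 + 28/pi

b_1 = ∫_0^{2} (2*s**2 + 3*s) sin(pi*s/2) ds.
Integrating by parts twice (tabular method), an antiderivative of (2*s**2 + 3*s) sin(pi*s/2) is -4*s**2*cos(pi*s/2)/pi + 16*s*sin(pi*s/2)/pi**2 - 6*s*cos(pi*s/2)/pi + 12*sin(pi*s/2)/pi**2 + 32*cos(pi*s/2)/pi**3; evaluating from 0 to 2: ∫_{0}^{2} (2*s**2 + 3*s) sin(pi*s/2) ds = (-32/pi**3 + 28/pi) - (32/pi**3) = -64/pi**3 + 28/pi.
Hence b_1 = -64/pi**3 + 28/pi.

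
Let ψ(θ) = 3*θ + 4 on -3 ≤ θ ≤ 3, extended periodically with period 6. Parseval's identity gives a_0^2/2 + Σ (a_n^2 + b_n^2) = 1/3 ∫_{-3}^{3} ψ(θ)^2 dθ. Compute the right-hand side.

86

1/3 ∫_{-3}^{3} ψ(θ)^2 dθ = 1/3 · (258) = 86.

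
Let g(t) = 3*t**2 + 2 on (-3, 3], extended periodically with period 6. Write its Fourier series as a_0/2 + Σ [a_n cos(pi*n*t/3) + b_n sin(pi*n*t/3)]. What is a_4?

27/(4*pi**2)

a_4 = 1/3 ∫_{-3}^{3} g(t) cos(4*pi*t/3) dt.
g is even and cos(4*pi*t/3) is even, so the integrand is even and a_4 = 2/3 ∫_0^{3} g(t) cos(4*pi*t/3) dt.
Integrating by parts twice (tabular method), an antiderivative of (3*t**2 + 2) cos(4*pi*t/3) is 9*t**2*sin(4*pi*t/3)/(4*pi) + 27*t*cos(4*pi*t/3)/(8*pi**2) - 81*sin(4*pi*t/3)/(32*pi**3) + 3*sin(4*pi*t/3)/(2*pi); evaluating from 0 to 3: ∫_{0}^{3} (3*t**2 + 2) cos(4*pi*t/3) dt = (81/(8*pi**2)) - (0) = 81/(8*pi**2).
Hence a_4 = (2/3)·(81/(8*pi**2)) = 27/(4*pi**2).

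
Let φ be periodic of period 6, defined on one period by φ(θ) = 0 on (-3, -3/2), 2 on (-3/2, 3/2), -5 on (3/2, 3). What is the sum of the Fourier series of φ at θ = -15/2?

1

θ = -15/2 differs from θ = -3/2 by -1 full period(s), and the series is 6-periodic.
At θ = -3/2 the one-sided limits are φ(-3/2^-) = 0 and φ(-3/2^+) = 2.
By Dirichlet's theorem the series converges to their average, [(0) + (2)]/2 = 1.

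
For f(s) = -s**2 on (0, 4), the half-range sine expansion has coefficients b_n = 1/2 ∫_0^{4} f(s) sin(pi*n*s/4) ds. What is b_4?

b_4 = 1/2 ∫_0^{4} (-s**2) sin(pi*s) ds.
Integrating by parts twice (tabular method), an antiderivative of (-s**2) sin(pi*s) is s**2*cos(pi*s)/pi - 2*s*sin(pi*s)/pi**2 - 2*cos(pi*s)/pi**3; evaluating from 0 to 4: ∫_{0}^{4} (-s**2) sin(pi*s) ds = (-2/pi**3 + 16/pi) - (-2/pi**3) = 16/pi.
Hence b_4 = (1/2)·(16/pi) = 8/pi.

8/pi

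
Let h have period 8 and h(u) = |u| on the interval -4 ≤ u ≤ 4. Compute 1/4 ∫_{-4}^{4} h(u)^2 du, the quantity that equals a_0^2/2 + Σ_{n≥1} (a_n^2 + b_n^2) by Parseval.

32/3

1/4 ∫_{-4}^{4} h(u)^2 du = 1/4 · (128/3) = 32/3.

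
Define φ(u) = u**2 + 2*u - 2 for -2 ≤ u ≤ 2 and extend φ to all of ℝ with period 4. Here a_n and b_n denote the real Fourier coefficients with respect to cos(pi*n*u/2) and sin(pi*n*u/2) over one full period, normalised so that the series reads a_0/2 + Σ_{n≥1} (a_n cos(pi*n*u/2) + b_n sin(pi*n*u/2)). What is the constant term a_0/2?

-2/3

a_0 = 1/2 ∫_{-2}^{2} φ(u) du = 1/2 · (-8/3) = -4/3.
So the constant term a_0/2 = -2/3.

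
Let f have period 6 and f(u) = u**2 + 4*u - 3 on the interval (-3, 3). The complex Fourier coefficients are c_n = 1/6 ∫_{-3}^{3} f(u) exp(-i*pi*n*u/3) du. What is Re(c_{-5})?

-18/(25*pi**2)

Since f is real-valued, Re(c_{-5}) = 1/6 ∫_{-3}^{3} f(u) cos(-5*pi*u/3) du = a_{5}/2.
Integrating by parts twice (tabular method), an antiderivative of (u**2 + 4*u - 3) cos(-5*pi*u/3) is 3*u**2*sin(5*pi*u/3)/(5*pi) + 12*u*sin(5*pi*u/3)/(5*pi) + 18*u*cos(5*pi*u/3)/(25*pi**2) - 9*sin(5*pi*u/3)/(5*pi) - 54*sin(5*pi*u/3)/(125*pi**3) + 36*cos(5*pi*u/3)/(25*pi**2); evaluating from -3 to 3: ∫_{-3}^{3} (u**2 + 4*u - 3) cos(-5*pi*u/3) du = (-18/(5*pi**2)) - (18/(25*pi**2)) = -108/(25*pi**2).
Hence Re(c_{-5}) = (1/6)·(-108/(25*pi**2)) = -18/(25*pi**2).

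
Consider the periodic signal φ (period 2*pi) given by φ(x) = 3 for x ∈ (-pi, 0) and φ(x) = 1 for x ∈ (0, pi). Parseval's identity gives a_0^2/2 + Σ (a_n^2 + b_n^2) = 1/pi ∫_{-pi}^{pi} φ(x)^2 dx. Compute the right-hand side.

10

1/pi ∫_{-pi}^{pi} φ(x)^2 dx = 1/pi · (10*pi) = 10.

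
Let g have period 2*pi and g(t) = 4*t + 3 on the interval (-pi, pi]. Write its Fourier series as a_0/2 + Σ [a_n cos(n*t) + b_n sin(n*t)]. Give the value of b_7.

8/7

b_7 = 1/pi ∫_{-pi}^{pi} g(t) sin(7*t) dt.
Integrating by parts (boundary term plus one more integral), an antiderivative of (4*t + 3) sin(7*t) is -4*t*cos(7*t)/7 + 4*sin(7*t)/49 - 3*cos(7*t)/7; evaluating from -pi to pi: ∫_{-pi}^{pi} (4*t + 3) sin(7*t) dt = (3/7 + 4*pi/7) - (3/7 - 4*pi/7) = 8*pi/7.
Hence b_7 = (1/pi)·(8*pi/7) = 8/7.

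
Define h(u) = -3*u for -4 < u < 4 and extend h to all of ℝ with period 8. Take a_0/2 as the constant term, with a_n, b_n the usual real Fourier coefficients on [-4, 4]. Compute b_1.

-24/pi

b_1 = 1/4 ∫_{-4}^{4} h(u) sin(pi*u/4) du.
h is odd and sin(pi*u/4) is odd, so the integrand is even and b_1 = 1/2 ∫_0^{4} h(u) sin(pi*u/4) du.
Integrating by parts (boundary term plus one more integral), an antiderivative of (-3*u) sin(pi*u/4) is 12*u*cos(pi*u/4)/pi - 48*sin(pi*u/4)/pi**2; evaluating from 0 to 4: ∫_{0}^{4} (-3*u) sin(pi*u/4) du = (-48/pi) - (0) = -48/pi.
Hence b_1 = (1/2)·(-48/pi) = -24/pi.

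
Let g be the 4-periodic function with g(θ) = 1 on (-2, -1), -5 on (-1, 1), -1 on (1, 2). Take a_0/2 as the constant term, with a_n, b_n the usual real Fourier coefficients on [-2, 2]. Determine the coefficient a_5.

a_5 = 1/2 ∫_{-2}^{2} g(θ) cos(5*pi*θ/2) dθ.
Split the integral at the breakpoints.
Directly, an antiderivative of (1) cos(5*pi*θ/2) is 2*sin(5*pi*θ/2)/(5*pi); evaluating from -2 to -1: ∫_{-2}^{-1} (1) cos(5*pi*θ/2) dθ = (-2/(5*pi)) - (0) = -2/(5*pi).
Directly, an antiderivative of (-5) cos(5*pi*θ/2) is -2*sin(5*pi*θ/2)/pi; evaluating from -1 to 1: ∫_{-1}^{1} (-5) cos(5*pi*θ/2) dθ = (-2/pi) - (2/pi) = -4/pi.
Directly, an antiderivative of (-1) cos(5*pi*θ/2) is -2*sin(5*pi*θ/2)/(5*pi); evaluating from 1 to 2: ∫_{1}^{2} (-1) cos(5*pi*θ/2) dθ = (0) - (-2/(5*pi)) = 2/(5*pi).
Summing the pieces and multiplying by (1/2) gives a_5 = -2/pi.

-2/pi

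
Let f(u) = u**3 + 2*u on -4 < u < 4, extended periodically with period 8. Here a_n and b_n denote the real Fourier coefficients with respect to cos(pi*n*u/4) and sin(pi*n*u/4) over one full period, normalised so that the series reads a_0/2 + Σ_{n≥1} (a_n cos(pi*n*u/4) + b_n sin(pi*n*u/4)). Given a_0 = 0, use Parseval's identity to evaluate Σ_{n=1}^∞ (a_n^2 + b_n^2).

170368/105

Parseval: a_0^2/2 + Σ_{n≥1} (a_n^2+b_n^2) = 1/4 ∫_{-4}^{4} f(u)^2 du = 170368/105.
Subtract a_0^2/2 = 0: Σ (a_n^2+b_n^2) = 170368/105.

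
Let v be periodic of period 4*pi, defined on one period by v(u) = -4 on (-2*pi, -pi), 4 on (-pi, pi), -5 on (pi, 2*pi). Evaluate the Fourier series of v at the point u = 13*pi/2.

-4

u = 13*pi/2 differs from u = -3*pi/2 by 2 full period(s), and the series is 4*pi-periodic.
v is continuous at u = -3*pi/2 with value -4, so the series converges to -4 there.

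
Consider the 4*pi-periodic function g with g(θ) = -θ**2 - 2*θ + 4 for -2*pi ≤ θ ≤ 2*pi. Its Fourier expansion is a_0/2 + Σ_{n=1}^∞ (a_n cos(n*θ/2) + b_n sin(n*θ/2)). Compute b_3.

b_3 = (1/(2*pi)) ∫_{-2*pi}^{2*pi} g(θ) sin(3*θ/2) dθ.
Integrating by parts twice (tabular method), an antiderivative of (-θ**2 - 2*θ + 4) sin(3*θ/2) is 2*θ**2*cos(3*θ/2)/3 - 8*θ*sin(3*θ/2)/9 + 4*θ*cos(3*θ/2)/3 - 8*sin(3*θ/2)/9 - 88*cos(3*θ/2)/27; evaluating from -2*pi to 2*pi: ∫_{-2*pi}^{2*pi} (-θ**2 - 2*θ + 4) sin(3*θ/2) dθ = (-8*pi**2/3 - 8*pi/3 + 88/27) - (-8*pi**2/3 + 88/27 + 8*pi/3) = -16*pi/3.
Hence b_3 = (1/(2*pi))·(-16*pi/3) = -8/3.

-8/3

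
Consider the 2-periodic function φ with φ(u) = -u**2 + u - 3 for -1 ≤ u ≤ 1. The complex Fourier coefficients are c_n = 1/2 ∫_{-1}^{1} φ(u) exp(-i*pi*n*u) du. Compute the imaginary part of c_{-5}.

Since φ is real-valued, Im(c_{-5}) = -1/2 ∫_{-1}^{1} φ(u) sin(-5*pi*u) du = b_{5}/2.
Integrating by parts twice (tabular method), an antiderivative of (-u**2 + u - 3) sin(-5*pi*u) is -u**2*cos(5*pi*u)/(5*pi) + 2*u*sin(5*pi*u)/(25*pi**2) + u*cos(5*pi*u)/(5*pi) - sin(5*pi*u)/(25*pi**2) - 3*cos(5*pi*u)/(5*pi) + 2*cos(5*pi*u)/(125*pi**3); evaluating from -1 to 1: ∫_{-1}^{1} (-u**2 + u - 3) sin(-5*pi*u) du = ((-2 + 75*pi**2)/(125*pi**3)) - ((-2/125 + pi**2)/pi**3) = -2/(5*pi).
Hence Im(c_{-5}) = (-1/2)·(-2/(5*pi)) = 1/(5*pi).

1/(5*pi)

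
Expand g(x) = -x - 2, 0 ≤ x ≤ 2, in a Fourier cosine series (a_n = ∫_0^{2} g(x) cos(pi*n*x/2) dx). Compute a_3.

a_3 = ∫_0^{2} (-x - 2) cos(3*pi*x/2) dx.
Integrating by parts (boundary term plus one more integral), an antiderivative of (-x - 2) cos(3*pi*x/2) is -2*x*sin(3*pi*x/2)/(3*pi) - 4*sin(3*pi*x/2)/(3*pi) - 4*cos(3*pi*x/2)/(9*pi**2); evaluating from 0 to 2: ∫_{0}^{2} (-x - 2) cos(3*pi*x/2) dx = (4/(9*pi**2)) - (-4/(9*pi**2)) = 8/(9*pi**2).
Hence a_3 = 8/(9*pi**2).

8/(9*pi**2)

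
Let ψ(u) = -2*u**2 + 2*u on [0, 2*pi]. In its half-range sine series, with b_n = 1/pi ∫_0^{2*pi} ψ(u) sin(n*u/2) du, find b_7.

b_7 = 1/pi ∫_0^{2*pi} (-2*u**2 + 2*u) sin(7*u/2) du.
Integrating by parts twice (tabular method), an antiderivative of (-2*u**2 + 2*u) sin(7*u/2) is 4*u**2*cos(7*u/2)/7 - 16*u*sin(7*u/2)/49 - 4*u*cos(7*u/2)/7 + 8*sin(7*u/2)/49 - 32*cos(7*u/2)/343; evaluating from 0 to 2*pi: ∫_{0}^{2*pi} (-2*u**2 + 2*u) sin(7*u/2) du = (-16*pi**2/7 + 32/343 + 8*pi/7) - (-32/343) = -16*pi**2/7 + 64/343 + 8*pi/7.
Hence b_7 = (1/pi)·(-16*pi**2/7 + 64/343 + 8*pi/7) = 8*(-98*pi**2 + 8 + 49*pi)/(343*pi).

8*(-98*pi**2 + 8 + 49*pi)/(343*pi)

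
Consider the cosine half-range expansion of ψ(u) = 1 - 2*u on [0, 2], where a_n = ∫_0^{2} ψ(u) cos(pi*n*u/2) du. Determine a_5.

a_5 = ∫_0^{2} (1 - 2*u) cos(5*pi*u/2) du.
Integrating by parts (boundary term plus one more integral), an antiderivative of (1 - 2*u) cos(5*pi*u/2) is -4*u*sin(5*pi*u/2)/(5*pi) + 2*sin(5*pi*u/2)/(5*pi) - 8*cos(5*pi*u/2)/(25*pi**2); evaluating from 0 to 2: ∫_{0}^{2} (1 - 2*u) cos(5*pi*u/2) du = (8/(25*pi**2)) - (-8/(25*pi**2)) = 16/(25*pi**2).
Hence a_5 = 16/(25*pi**2).

16/(25*pi**2)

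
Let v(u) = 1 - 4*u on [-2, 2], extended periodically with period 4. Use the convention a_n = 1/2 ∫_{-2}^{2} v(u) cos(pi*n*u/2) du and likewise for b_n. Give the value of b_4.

b_4 = 1/2 ∫_{-2}^{2} v(u) sin(2*pi*u) du.
Integrating by parts (boundary term plus one more integral), an antiderivative of (1 - 4*u) sin(2*pi*u) is 2*u*cos(2*pi*u)/pi - sin(2*pi*u)/pi**2 - cos(2*pi*u)/(2*pi); evaluating from -2 to 2: ∫_{-2}^{2} (1 - 4*u) sin(2*pi*u) du = (7/(2*pi)) - (-9/(2*pi)) = 8/pi.
Hence b_4 = (1/2)·(8/pi) = 4/pi.

4/pi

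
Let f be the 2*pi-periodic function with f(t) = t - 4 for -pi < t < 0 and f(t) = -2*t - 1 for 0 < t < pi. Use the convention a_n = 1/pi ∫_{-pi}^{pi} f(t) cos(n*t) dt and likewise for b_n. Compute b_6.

b_6 = 1/pi ∫_{-pi}^{pi} f(t) sin(6*t) dt.
Split the integral at the breakpoints.
Integrating by parts (boundary term plus one more integral), an antiderivative of (t - 4) sin(6*t) is -t*cos(6*t)/6 + sin(6*t)/36 + 2*cos(6*t)/3; evaluating from -pi to 0: ∫_{-pi}^{0} (t - 4) sin(6*t) dt = (2/3) - (pi/6 + 2/3) = -pi/6.
Integrating by parts (boundary term plus one more integral), an antiderivative of (-2*t - 1) sin(6*t) is t*cos(6*t)/3 - sin(6*t)/18 + cos(6*t)/6; evaluating from 0 to pi: ∫_{0}^{pi} (-2*t - 1) sin(6*t) dt = (1/6 + pi/3) - (1/6) = pi/3.
Summing the pieces and multiplying by (1/pi) gives b_6 = 1/6.

1/6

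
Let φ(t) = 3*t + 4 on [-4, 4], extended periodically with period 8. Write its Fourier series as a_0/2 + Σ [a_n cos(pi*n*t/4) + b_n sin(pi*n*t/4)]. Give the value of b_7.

24/(7*pi)

b_7 = 1/4 ∫_{-4}^{4} φ(t) sin(7*pi*t/4) dt.
Integrating by parts (boundary term plus one more integral), an antiderivative of (3*t + 4) sin(7*pi*t/4) is -12*t*cos(7*pi*t/4)/(7*pi) + 48*sin(7*pi*t/4)/(49*pi**2) - 16*cos(7*pi*t/4)/(7*pi); evaluating from -4 to 4: ∫_{-4}^{4} (3*t + 4) sin(7*pi*t/4) dt = (64/(7*pi)) - (-32/(7*pi)) = 96/(7*pi).
Hence b_7 = (1/4)·(96/(7*pi)) = 24/(7*pi).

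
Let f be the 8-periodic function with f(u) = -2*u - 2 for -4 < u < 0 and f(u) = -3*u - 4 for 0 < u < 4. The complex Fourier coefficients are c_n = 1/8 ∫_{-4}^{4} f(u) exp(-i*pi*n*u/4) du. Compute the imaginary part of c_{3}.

4/pi

Since f is real-valued, Im(c_{3}) = -1/8 ∫_{-4}^{4} f(u) sin(3*pi*u/4) du = -b_{3}/2.
Split the integral at the breakpoints.
Integrating by parts (boundary term plus one more integral), an antiderivative of (-2*u - 2) sin(3*pi*u/4) is 8*u*cos(3*pi*u/4)/(3*pi) - 32*sin(3*pi*u/4)/(9*pi**2) + 8*cos(3*pi*u/4)/(3*pi); evaluating from -4 to 0: ∫_{-4}^{0} (-2*u - 2) sin(3*pi*u/4) du = (8/(3*pi)) - (8/pi) = -16/(3*pi).
Integrating by parts (boundary term plus one more integral), an antiderivative of (-3*u - 4) sin(3*pi*u/4) is 4*u*cos(3*pi*u/4)/pi - 16*sin(3*pi*u/4)/(3*pi**2) + 16*cos(3*pi*u/4)/(3*pi); evaluating from 0 to 4: ∫_{0}^{4} (-3*u - 4) sin(3*pi*u/4) du = (-64/(3*pi)) - (16/(3*pi)) = -80/(3*pi).
So ∫_{-4}^{4} f(u) sin(3*pi*u/4) du = -32/pi.
Hence Im(c_{3}) = (-1/8)·(-32/pi) = 4/pi.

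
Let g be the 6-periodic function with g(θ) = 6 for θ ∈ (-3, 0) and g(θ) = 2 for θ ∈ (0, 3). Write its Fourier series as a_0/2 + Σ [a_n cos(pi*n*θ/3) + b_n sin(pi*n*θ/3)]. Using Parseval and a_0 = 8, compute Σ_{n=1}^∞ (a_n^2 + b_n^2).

8

Parseval: a_0^2/2 + Σ_{n≥1} (a_n^2+b_n^2) = 1/3 ∫_{-3}^{3} g(θ)^2 dθ = 40.
Subtract a_0^2/2 = 32: Σ (a_n^2+b_n^2) = 8.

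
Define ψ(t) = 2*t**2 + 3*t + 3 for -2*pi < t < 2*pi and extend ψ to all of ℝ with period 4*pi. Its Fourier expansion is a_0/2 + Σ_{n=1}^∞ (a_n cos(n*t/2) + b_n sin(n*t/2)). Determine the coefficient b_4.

b_4 = (1/(2*pi)) ∫_{-2*pi}^{2*pi} ψ(t) sin(2*t) dt.
Integrating by parts twice (tabular method), an antiderivative of (2*t**2 + 3*t + 3) sin(2*t) is -t**2*cos(2*t) + t*sin(2*t) - 3*t*cos(2*t)/2 + 3*sin(2*t)/4 - cos(2*t); evaluating from -2*pi to 2*pi: ∫_{-2*pi}^{2*pi} (2*t**2 + 3*t + 3) sin(2*t) dt = (-4*pi**2 - 3*pi - 1) - (-4*pi**2 - 1 + 3*pi) = -6*pi.
Hence b_4 = (1/(2*pi))·(-6*pi) = -3.

-3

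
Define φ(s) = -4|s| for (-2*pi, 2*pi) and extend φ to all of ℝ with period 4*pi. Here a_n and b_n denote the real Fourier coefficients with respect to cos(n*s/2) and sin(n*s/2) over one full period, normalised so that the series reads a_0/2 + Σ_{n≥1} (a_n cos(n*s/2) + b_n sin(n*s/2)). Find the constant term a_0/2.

-4*pi

a_0 = (1/(2*pi)) ∫_{-2*pi}^{2*pi} φ(s) ds = (1/(2*pi)) · (-16*pi**2) = -8*pi.
So the constant term a_0/2 = -4*pi.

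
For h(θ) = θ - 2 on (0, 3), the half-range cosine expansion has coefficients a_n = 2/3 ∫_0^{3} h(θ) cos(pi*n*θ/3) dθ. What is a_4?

a_4 = 2/3 ∫_0^{3} (θ - 2) cos(4*pi*θ/3) dθ.
Integrating by parts (boundary term plus one more integral), an antiderivative of (θ - 2) cos(4*pi*θ/3) is 3*θ*sin(4*pi*θ/3)/(4*pi) - 3*sin(4*pi*θ/3)/(2*pi) + 9*cos(4*pi*θ/3)/(16*pi**2); evaluating from 0 to 3: ∫_{0}^{3} (θ - 2) cos(4*pi*θ/3) dθ = (9/(16*pi**2)) - (9/(16*pi**2)) = 0.
Hence a_4 = (2/3)·(0) = 0.

0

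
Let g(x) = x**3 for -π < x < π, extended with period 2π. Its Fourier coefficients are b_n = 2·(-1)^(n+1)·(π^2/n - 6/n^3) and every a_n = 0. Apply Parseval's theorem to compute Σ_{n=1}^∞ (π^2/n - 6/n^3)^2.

Parseval: Σ b_n^2 = (1/π) ∫_{-π}^{π} g(x)^2 dx = 2*pi**6/7.
b_n^2 = 4·(π^2/n - 6/n^3)^2, so the sum equals (2*pi**6/7)/4 = pi**6/14.

pi**6/14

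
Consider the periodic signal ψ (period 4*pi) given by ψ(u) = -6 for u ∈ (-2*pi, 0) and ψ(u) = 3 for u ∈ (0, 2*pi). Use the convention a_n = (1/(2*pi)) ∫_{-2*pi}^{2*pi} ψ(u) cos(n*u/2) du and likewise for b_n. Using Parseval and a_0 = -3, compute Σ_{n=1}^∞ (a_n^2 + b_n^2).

81/2

Parseval: a_0^2/2 + Σ_{n≥1} (a_n^2+b_n^2) = (1/(2*pi)) ∫_{-2*pi}^{2*pi} ψ(u)^2 du = 45.
Subtract a_0^2/2 = 9/2: Σ (a_n^2+b_n^2) = 81/2.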